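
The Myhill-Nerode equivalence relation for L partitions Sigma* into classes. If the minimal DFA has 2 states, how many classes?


Myhill-Nerode theorem:
Number of equivalence classes = number of states in minimal DFA
Minimal DFA states = 2
Therefore equivalence classes = 2

2


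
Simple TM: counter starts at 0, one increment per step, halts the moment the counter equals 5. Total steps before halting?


Counter starts at 0. Counting sequence:
  Step 1: counter = 1
  Step 2: counter = 2
  Step 3: counter = 3
  Step 4: counter = 4
  Step 5: counter = 5
Counter reached 5 -> halt
Total steps = 5

5


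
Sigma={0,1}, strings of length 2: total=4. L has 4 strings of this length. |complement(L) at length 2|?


Alphabet: {0,1}
String length: 2
Total strings of length 2 = 2^2 = 4
Strings in L = 4
Complement = total - |L|
= 4 - 4
= 0

0


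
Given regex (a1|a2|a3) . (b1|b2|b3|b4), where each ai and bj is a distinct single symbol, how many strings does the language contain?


First group: 3 alternatives
Second group: 4 alternatives
Concatenation: each choice from group 1 pairs with each from group 2
Total = 3 x 4 = 12

12


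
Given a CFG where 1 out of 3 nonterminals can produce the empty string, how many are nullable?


Nonterminals: {S, A, B}
A nonterminal is nullable if it can derive epsilon
Counting nullable nonterminals: 1
Total nullable = 1

1


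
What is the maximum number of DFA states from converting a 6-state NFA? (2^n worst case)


NFA has 6 states
Subset construction: each DFA state = subset of NFA states
Maximum subsets = 2^6
2^6 = 64

64


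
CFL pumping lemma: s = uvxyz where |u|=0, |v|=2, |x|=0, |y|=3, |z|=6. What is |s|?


|s| = |u| + |v| + |x| + |y| + |z|
= 0 + 2 + 0 + 3 + 6
= 2 + 0 + 9
= 2 + 9
= 11

11


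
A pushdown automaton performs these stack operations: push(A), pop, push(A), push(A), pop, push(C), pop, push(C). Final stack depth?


Tracing stack operations:
  push(A) -> stack = [A], depth=1
  pop -> removed A, stack = [], depth=0
  push(A) -> stack = [A], depth=1
  push(A) -> stack = [A,A], depth=2
  pop -> removed A, stack = [A], depth=1
  push(C) -> stack = [A,C], depth=2
  pop -> removed C, stack = [A], depth=1
  push(C) -> stack = [A,C], depth=2
Final depth = 2

2


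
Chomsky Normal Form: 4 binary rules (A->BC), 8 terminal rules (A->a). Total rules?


CNF allows two rule forms:
  A -> BC (binary): 4 rules
  A -> a (terminal): 8 rules
Total = 4 + 8 = 12

12


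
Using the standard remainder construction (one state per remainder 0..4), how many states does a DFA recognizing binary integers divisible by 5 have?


Divisibility by 5 is tracked via the remainder mod 5: 0, 1, ..., 4
The construction assigns one state to each remainder
Number of remainders = 5

5


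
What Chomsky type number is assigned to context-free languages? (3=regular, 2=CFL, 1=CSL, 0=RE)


Chomsky hierarchy levels:
  Type 3: Regular (DFA/NFA/regex)
  Type 2: Context-free (PDA)
  Type 1: Context-sensitive
  Type 0: Recursively enumerable (TM)
'context-free' corresponds to Type 2

2


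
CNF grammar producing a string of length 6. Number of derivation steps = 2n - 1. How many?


Chomsky Normal Form derivation:
String length n = 6
Each step either:
  - Splits a nonterminal into two (n-1 such steps)
  - Converts a nonterminal to terminal (n such steps)
Total = (n-1) + n = 2n - 1
= 2(6) - 1
= 12 - 1
= 11

11


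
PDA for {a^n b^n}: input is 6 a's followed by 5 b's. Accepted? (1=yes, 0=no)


Language requires equal numbers of a's and b's
PDA pushes for each 'a', pops for each 'b'
Number of a's = 6
Number of b's = 5
6 != 5 -> Reject

0


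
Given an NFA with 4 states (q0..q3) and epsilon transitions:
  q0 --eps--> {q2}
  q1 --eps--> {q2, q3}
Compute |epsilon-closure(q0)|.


Starting from q0
Initialize closure = {q0}
Follow epsilon from q0 -> add q2
Final closure: {q0, q2}
Size = 2

2


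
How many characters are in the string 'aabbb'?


String: 'aabbb'
Counting characters:
  'a' appears 2 time(s)
  'b' appears 3 time(s)
Total length = 2 + 3 = 5

5


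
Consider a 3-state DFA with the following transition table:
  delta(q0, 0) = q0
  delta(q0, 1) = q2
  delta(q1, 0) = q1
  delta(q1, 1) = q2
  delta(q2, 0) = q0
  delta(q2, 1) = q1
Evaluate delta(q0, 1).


Looking up transition function:
delta(q0, 1) in the table
Row: q0, Column: 1
Result: q2

q2


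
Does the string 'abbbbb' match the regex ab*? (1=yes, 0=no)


Pattern: ab*
String: 'abbbbb'
Pattern requires: exactly one 'a' followed by zero or more 'b's
First char is 'a' -> OK
Rest 'bbbbb': all b's? Yes
Result: 1

1


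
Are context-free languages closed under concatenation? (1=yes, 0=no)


CFL closure properties:
  Closed under: union, concatenation, Kleene star
  NOT closed under: intersection, complement
Operation 'concatenation' is in closed list -> Yes (closed)

1


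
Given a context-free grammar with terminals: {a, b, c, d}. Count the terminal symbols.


Terminal symbols: a, b, c, d
Counting each: a (#1), b (#2), c (#3), d (#4)
Total = 4

4


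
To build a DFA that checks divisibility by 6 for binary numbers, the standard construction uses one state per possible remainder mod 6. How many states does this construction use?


Divisibility by 6 is tracked via the remainder mod 6: 0, 1, ..., 5
The construction assigns one state to each remainder
Number of remainders = 6

6


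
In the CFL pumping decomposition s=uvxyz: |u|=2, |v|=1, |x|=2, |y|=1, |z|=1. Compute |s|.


|s| = |u| + |v| + |x| + |y| + |z|
= 2 + 1 + 2 + 1 + 1
= 3 + 2 + 2
= 5 + 2
= 7

7


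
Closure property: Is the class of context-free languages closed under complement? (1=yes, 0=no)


CFL closure properties:
  Closed under: union, concatenation, Kleene star
  NOT closed under: intersection, complement
Operation 'complement' is in not-closed list -> No (not closed)

0


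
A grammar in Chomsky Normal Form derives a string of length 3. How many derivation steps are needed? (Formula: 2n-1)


Chomsky Normal Form derivation:
String length n = 3
Each step either:
  - Splits a nonterminal into two (n-1 such steps)
  - Converts a nonterminal to terminal (n such steps)
Total = (n-1) + n = 2n - 1
= 2(3) - 1
= 6 - 1
= 5

5


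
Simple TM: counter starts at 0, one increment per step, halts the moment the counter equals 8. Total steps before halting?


Counter starts at 0. Counting sequence:
  Step 1: counter = 1
  Step 2: counter = 2
  Step 3: counter = 3
  Step 4: counter = 4
  Step 5: counter = 5
  Step 6: counter = 6
  Step 7: counter = 7
  Step 8: counter = 8
Counter reached 8 -> halt
Total steps = 8

8


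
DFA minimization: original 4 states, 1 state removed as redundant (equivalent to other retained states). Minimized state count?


Original DFA: 4 states
Redundant states removed: 1
Minimized states = original - removed
= 4 - 1
= 3

3


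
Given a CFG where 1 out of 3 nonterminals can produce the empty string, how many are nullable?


Nonterminals: {S, A, B}
A nonterminal is nullable if it can derive epsilon
Counting nullable nonterminals: 1
Total nullable = 1

1


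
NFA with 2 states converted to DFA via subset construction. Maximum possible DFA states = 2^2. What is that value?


NFA has 2 states
Subset construction: each DFA state = subset of NFA states
Maximum subsets = 2^2
2^2 = 4

4


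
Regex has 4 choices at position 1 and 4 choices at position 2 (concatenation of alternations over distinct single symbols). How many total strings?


First group: 4 alternatives
Second group: 4 alternatives
Concatenation: each choice from group 1 pairs with each from group 2
Total = 4 x 4 = 16

16


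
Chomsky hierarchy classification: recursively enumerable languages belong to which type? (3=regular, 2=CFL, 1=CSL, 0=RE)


Chomsky hierarchy levels:
  Type 3: Regular (DFA/NFA/regex)
  Type 2: Context-free (PDA)
  Type 1: Context-sensitive
  Type 0: Recursively enumerable (TM)
'recursively enumerable' corresponds to Type 0

0


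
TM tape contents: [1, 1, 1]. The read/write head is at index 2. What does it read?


Tape: [1, 1, 1]
Positions: 0 1 2
Values:    1 1 1
Head at position 2
tape[2] = 1

1


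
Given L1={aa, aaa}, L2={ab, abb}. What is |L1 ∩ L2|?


L1 = {aa, aaa}
L2 = {ab, abb}
Checking each string in L1 against L2:
  'aa': in L2? No
  'aaa': in L2? No
Intersection = {}
|L1 ∩ L2| = 0

0


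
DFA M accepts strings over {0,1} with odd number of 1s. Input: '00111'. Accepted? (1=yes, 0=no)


DFA has 2 states: q_even (start, accept=no) and q_odd
Processing string '00111' character by character:
  Position 0: read '0', 1-count=0 -> q_even (no change)
  Position 1: read '0', 1-count=0 -> q_even (no change)
  Position 2: read '1', 1-count=1 -> q_odd
  Position 3: read '1', 1-count=2 -> q_even
  Position 4: read '1', 1-count=3 -> q_odd
Final state: q_odd, total 1s = 3 (odd); the DFA requires an odd count -> accept

1


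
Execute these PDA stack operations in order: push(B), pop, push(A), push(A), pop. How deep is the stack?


Tracing stack operations:
  push(B) -> stack = [B], depth=1
  pop -> removed B, stack = [], depth=0
  push(A) -> stack = [A], depth=1
  push(A) -> stack = [A,A], depth=2
  pop -> removed A, stack = [A], depth=1
Final depth = 1

1


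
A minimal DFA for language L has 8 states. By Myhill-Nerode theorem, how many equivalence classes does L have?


Myhill-Nerode theorem:
Number of equivalence classes = number of states in minimal DFA
Minimal DFA states = 8
Therefore equivalence classes = 8

8


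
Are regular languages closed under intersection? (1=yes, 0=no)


Regular languages are closed under:
- Union (DFA product construction)
- Intersection (DFA product construction)
- Complement (swap accept/reject states)
- Concatenation (NFA construction)
- Kleene star (NFA construction)
intersection is in this list
Therefore: closed

1


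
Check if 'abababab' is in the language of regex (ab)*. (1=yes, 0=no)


Pattern: (ab)*
String: 'abababab'
Pattern requires: zero or more repetitions of 'ab'
Pairs: ['ab', 'ab', 'ab', 'ab']
All pairs are 'ab'? Yes
Result: 1

1


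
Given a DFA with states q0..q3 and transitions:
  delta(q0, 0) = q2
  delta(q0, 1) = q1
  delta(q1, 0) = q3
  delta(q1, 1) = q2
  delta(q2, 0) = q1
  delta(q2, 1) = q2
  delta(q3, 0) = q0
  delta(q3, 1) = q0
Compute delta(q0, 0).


Looking up transition function:
delta(q0, 0) in the table
Row: q0, Column: 0
Result: q2

q2


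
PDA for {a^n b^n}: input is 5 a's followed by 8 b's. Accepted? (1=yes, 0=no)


Language requires equal numbers of a's and b's
PDA pushes for each 'a', pops for each 'b'
Number of a's = 5
Number of b's = 8
5 != 8 -> Reject

0


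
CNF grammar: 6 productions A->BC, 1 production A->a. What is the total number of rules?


CNF allows two rule forms:
  A -> BC (binary): 6 rules
  A -> a (terminal): 1 rule
Total = 6 + 1 = 7

7


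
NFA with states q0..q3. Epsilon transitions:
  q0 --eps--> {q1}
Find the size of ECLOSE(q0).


Starting from q0
Initialize closure = {q0}
Follow epsilon from q0 -> add q1
Final closure: {q0, q1}
Size = 2

2


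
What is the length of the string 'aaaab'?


String: 'aaaab'
Counting characters:
  'a' appears 4 time(s)
  'b' appears 1 time(s)
Total length = 4 + 1 = 5

5


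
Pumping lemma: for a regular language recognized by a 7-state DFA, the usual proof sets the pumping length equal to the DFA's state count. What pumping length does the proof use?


Pumping lemma for regular languages (standard proof):
Take p = |Q|, the number of DFA states.
Any string of length >= |Q| passes through |Q|+1 states while reading its first |Q| symbols,
so by pigeonhole some state repeats, giving the loop that can be pumped.
Here |Q| = 7
Therefore the proof uses p = 7

7


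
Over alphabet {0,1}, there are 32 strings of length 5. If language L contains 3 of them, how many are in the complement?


Alphabet: {0,1}
String length: 5
Total strings of length 5 = 2^5 = 32
Strings in L = 3
Complement = total - |L|
= 32 - 3
= 29

29


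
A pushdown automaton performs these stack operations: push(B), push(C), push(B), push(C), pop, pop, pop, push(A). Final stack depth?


Tracing stack operations:
  push(B) -> stack = [B], depth=1
  push(C) -> stack = [B,C], depth=2
  push(B) -> stack = [B,C,B], depth=3
  push(C) -> stack = [B,C,B,C], depth=4
  pop -> removed C, stack = [B,C,B], depth=3
  pop -> removed B, stack = [B,C], depth=2
  pop -> removed C, stack = [B], depth=1
  push(A) -> stack = [B,A], depth=2
Final depth = 2

2


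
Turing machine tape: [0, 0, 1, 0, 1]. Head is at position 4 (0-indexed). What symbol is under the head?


Tape: [0, 0, 1, 0, 1]
Positions: 0 1 2 3 4
Values:    0 0 1 0 1
Head at position 4
tape[4] = 1

1


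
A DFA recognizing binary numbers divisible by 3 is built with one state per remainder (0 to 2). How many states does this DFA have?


Divisibility by 3 is tracked via the remainder mod 3: 0, 1, ..., 2
The construction assigns one state to each remainder
Number of remainders = 3

3


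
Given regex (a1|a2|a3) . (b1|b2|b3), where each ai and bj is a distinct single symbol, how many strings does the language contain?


First group: 3 alternatives
Second group: 3 alternatives
Concatenation: each choice from group 1 pairs with each from group 2
Total = 3 x 3 = 9

9


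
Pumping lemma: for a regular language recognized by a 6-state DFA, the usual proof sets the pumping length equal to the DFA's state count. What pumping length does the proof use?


Pumping lemma for regular languages (standard proof):
Take p = |Q|, the number of DFA states.
Any string of length >= |Q| passes through |Q|+1 states while reading its first |Q| symbols,
so by pigeonhole some state repeats, giving the loop that can be pumped.
Here |Q| = 6
Therefore the proof uses p = 6

6


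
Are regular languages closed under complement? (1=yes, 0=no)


Regular languages are closed under all standard operations:
- Union: Yes (product construction)
- Intersection: Yes (product construction)
- Complement: Yes (swap accept/reject)
- Concatenation: Yes (NFA construction)
Operation: complement -> Closed

1


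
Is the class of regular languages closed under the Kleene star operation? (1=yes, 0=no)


Regular languages are closed under:
- Union (DFA product construction)
- Intersection (DFA product construction)
- Complement (swap accept/reject states)
- Concatenation (NFA construction)
- Kleene star (NFA construction)
Kleene star is in this list
Therefore: closed

1


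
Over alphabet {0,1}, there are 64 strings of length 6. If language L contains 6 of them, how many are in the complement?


Alphabet: {0,1}
String length: 6
Total strings of length 6 = 2^6 = 64
Strings in L = 6
Complement = total - |L|
= 64 - 6
= 58

58


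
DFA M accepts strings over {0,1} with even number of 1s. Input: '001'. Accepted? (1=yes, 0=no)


DFA has 2 states: q_even (start, accept=yes) and q_odd
Processing string '001' character by character:
  Position 0: read '0', 1-count=0 -> q_even (no change)
  Position 1: read '0', 1-count=0 -> q_even (no change)
  Position 2: read '1', 1-count=1 -> q_odd
Final state: q_odd, total 1s = 1 (odd); the DFA requires an even count -> reject

0


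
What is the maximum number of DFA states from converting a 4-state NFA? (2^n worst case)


NFA has 4 states
Subset construction: each DFA state = subset of NFA states
Maximum subsets = 2^4
2^4 = 16

16


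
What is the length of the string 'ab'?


String: 'ab'
Counting characters:
  'a' appears 1 time(s)
  'b' appears 1 time(s)
Total length = 1 + 1 = 2

2


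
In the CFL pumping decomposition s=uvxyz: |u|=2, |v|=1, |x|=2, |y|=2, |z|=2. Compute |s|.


|s| = |u| + |v| + |x| + |y| + |z|
= 2 + 1 + 2 + 2 + 2
= 3 + 2 + 4
= 5 + 4
= 9

9


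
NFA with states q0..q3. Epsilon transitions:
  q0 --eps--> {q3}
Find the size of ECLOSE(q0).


Starting from q0
Initialize closure = {q0}
Follow epsilon from q0 -> add q3
Final closure: {q0, q3}
Size = 2

2


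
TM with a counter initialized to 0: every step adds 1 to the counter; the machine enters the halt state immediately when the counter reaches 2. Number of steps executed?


Counter starts at 0. Counting sequence:
  Step 1: counter = 1
  Step 2: counter = 2
Counter reached 2 -> halt
Total steps = 2

2


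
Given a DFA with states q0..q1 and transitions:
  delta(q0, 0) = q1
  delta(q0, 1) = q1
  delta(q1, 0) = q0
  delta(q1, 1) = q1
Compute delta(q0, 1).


Looking up transition function:
delta(q0, 1) in the table
Row: q0, Column: 1
Result: q1

q1


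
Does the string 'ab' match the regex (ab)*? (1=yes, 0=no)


Pattern: (ab)*
String: 'ab'
Pattern requires: zero or more repetitions of 'ab'
Pairs: ['ab']
All pairs are 'ab'? Yes
Result: 1

1


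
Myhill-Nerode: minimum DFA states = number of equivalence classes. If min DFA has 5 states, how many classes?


Myhill-Nerode theorem:
Number of equivalence classes = number of states in minimal DFA
Minimal DFA states = 5
Therefore equivalence classes = 5

5


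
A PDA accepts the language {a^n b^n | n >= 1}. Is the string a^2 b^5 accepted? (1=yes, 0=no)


Language requires equal numbers of a's and b's
PDA pushes for each 'a', pops for each 'b'
Number of a's = 2
Number of b's = 5
2 != 5 -> Reject

0


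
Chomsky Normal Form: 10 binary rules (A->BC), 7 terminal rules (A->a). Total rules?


CNF allows two rule forms:
  A -> BC (binary): 10 rules
  A -> a (terminal): 7 rules
Total = 10 + 7 = 17

17


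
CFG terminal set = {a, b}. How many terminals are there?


Terminal symbols: a, b
Counting each: a (#1), b (#2)
Total = 2

2


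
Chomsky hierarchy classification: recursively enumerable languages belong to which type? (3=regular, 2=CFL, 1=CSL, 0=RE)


Chomsky hierarchy levels:
  Type 3: Regular (DFA/NFA/regex)
  Type 2: Context-free (PDA)
  Type 1: Context-sensitive
  Type 0: Recursively enumerable (TM)
'recursively enumerable' corresponds to Type 0

0


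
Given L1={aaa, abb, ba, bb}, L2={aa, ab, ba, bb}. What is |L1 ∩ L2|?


L1 = {aaa, abb, ba, bb}
L2 = {aa, ab, ba, bb}
Checking each string in L1 against L2:
  'aaa': in L2? No
  'abb': in L2? No
  'ba': in L2? Yes
  'bb': in L2? Yes
Intersection = {ba, bb}
|L1 ∩ L2| = 2

2


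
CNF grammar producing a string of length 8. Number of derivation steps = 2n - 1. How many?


Chomsky Normal Form derivation:
String length n = 8
Each step either:
  - Splits a nonterminal into two (n-1 such steps)
  - Converts a nonterminal to terminal (n such steps)
Total = (n-1) + n = 2n - 1
= 2(8) - 1
= 16 - 1
= 15

15


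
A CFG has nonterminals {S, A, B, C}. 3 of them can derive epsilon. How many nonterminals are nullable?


Nonterminals: {S, A, B, C}
A nonterminal is nullable if it can derive epsilon
Counting nullable nonterminals: 3
Total nullable = 3

3


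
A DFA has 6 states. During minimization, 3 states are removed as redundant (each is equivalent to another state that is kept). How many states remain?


Original DFA: 6 states
Redundant states removed: 3
Minimized states = original - removed
= 6 - 3
= 3

3


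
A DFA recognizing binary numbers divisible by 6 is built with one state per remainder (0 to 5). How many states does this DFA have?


Divisibility by 6 is tracked via the remainder mod 6: 0, 1, ..., 5
The construction assigns one state to each remainder
Number of remainders = 6

6


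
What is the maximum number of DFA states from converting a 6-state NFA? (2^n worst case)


NFA has 6 states
Subset construction: each DFA state = subset of NFA states
Maximum subsets = 2^6
2^6 = 64

64


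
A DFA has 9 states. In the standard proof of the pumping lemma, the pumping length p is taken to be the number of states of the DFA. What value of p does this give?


Pumping lemma for regular languages (standard proof):
Take p = |Q|, the number of DFA states.
Any string of length >= |Q| passes through |Q|+1 states while reading its first |Q| symbols,
so by pigeonhole some state repeats, giving the loop that can be pumped.
Here |Q| = 9
Therefore the proof uses p = 9

9


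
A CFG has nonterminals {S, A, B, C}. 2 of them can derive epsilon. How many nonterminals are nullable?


Nonterminals: {S, A, B, C}
A nonterminal is nullable if it can derive epsilon
Counting nullable nonterminals: 2
Total nullable = 2

2


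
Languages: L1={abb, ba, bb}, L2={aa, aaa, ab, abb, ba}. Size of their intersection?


L1 = {abb, ba, bb}
L2 = {aa, aaa, ab, abb, ba}
Checking each string in L1 against L2:
  'abb': in L2? Yes
  'ba': in L2? Yes
  'bb': in L2? No
Intersection = {abb, ba}
|L1 ∩ L2| = 2

2


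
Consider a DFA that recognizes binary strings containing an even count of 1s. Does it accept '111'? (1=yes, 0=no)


DFA has 2 states: q_even (start, accept=yes) and q_odd
Processing string '111' character by character:
  Position 0: read '1', 1-count=1 -> q_odd
  Position 1: read '1', 1-count=2 -> q_even
  Position 2: read '1', 1-count=3 -> q_odd
Final state: q_odd, total 1s = 3 (odd); the DFA requires an even count -> reject

0


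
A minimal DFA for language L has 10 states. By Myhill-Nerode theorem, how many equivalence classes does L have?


Myhill-Nerode theorem:
Number of equivalence classes = number of states in minimal DFA
Minimal DFA states = 10
Therefore equivalence classes = 10

10


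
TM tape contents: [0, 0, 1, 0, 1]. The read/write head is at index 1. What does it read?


Tape: [0, 0, 1, 0, 1]
Positions: 0 1 2 3 4
Values:    0 0 1 0 1
Head at position 1
tape[1] = 0

0


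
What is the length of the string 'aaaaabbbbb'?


String: 'aaaaabbbbb'
Counting characters:
  'a' appears 5 time(s)
  'b' appears 5 time(s)
Total length = 5 + 5 = 10

10


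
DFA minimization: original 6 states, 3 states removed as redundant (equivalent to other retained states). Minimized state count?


Original DFA: 6 states
Redundant states removed: 3
Minimized states = original - removed
= 6 - 3
= 3

3


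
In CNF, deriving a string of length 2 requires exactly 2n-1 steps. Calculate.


Chomsky Normal Form derivation:
String length n = 2
Each step either:
  - Splits a nonterminal into two (n-1 such steps)
  - Converts a nonterminal to terminal (n such steps)
Total = (n-1) + n = 2n - 1
= 2(2) - 1
= 4 - 1
= 3

3


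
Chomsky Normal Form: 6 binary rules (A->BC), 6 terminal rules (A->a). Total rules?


CNF allows two rule forms:
  A -> BC (binary): 6 rules
  A -> a (terminal): 6 rules
Total = 6 + 6 = 12

12


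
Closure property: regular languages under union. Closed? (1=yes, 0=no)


Regular languages are closed under:
- Union (DFA product construction)
- Intersection (DFA product construction)
- Complement (swap accept/reject states)
- Concatenation (NFA construction)
- Kleene star (NFA construction)
union is in this list
Therefore: closed

1


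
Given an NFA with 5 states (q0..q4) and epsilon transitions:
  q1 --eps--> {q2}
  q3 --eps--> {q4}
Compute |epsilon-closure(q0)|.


Starting from q0
Initialize closure = {q0}
q0 has no outgoing epsilon transitions -> nothing to add
Final closure: {q0}
Size = 1

1


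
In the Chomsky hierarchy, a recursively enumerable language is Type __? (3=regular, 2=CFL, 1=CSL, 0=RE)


Chomsky hierarchy levels:
  Type 3: Regular (DFA/NFA/regex)
  Type 2: Context-free (PDA)
  Type 1: Context-sensitive
  Type 0: Recursively enumerable (TM)
'recursively enumerable' corresponds to Type 0

0


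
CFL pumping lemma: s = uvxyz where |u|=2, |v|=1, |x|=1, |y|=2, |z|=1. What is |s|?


|s| = |u| + |v| + |x| + |y| + |z|
= 2 + 1 + 1 + 2 + 1
= 3 + 1 + 3
= 4 + 3
= 7

7


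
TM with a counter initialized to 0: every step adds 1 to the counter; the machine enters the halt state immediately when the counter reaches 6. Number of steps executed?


Counter starts at 0. Counting sequence:
  Step 1: counter = 1
  Step 2: counter = 2
  Step 3: counter = 3
  Step 4: counter = 4
  Step 5: counter = 5
  Step 6: counter = 6
Counter reached 6 -> halt
Total steps = 6

6


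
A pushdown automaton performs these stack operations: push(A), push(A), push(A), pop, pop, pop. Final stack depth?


Tracing stack operations:
  push(A) -> stack = [A], depth=1
  push(A) -> stack = [A,A], depth=2
  push(A) -> stack = [A,A,A], depth=3
  pop -> removed A, stack = [A,A], depth=2
  pop -> removed A, stack = [A], depth=1
  pop -> removed A, stack = [], depth=0
Final depth = 0

0


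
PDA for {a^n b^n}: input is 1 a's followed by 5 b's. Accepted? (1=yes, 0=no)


Language requires equal numbers of a's and b's
PDA pushes for each 'a', pops for each 'b'
Number of a's = 1
Number of b's = 5
1 != 5 -> Reject

0


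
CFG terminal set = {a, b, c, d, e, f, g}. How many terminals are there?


Terminal symbols: a, b, c, d, e, f, g
Counting each: a (#1), b (#2), c (#3), d (#4), e (#5), f (#6), g (#7)
Total = 7

7


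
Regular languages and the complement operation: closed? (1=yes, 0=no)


Regular languages are closed under all standard operations:
- Union: Yes (product construction)
- Intersection: Yes (product construction)
- Complement: Yes (swap accept/reject)
- Concatenation: Yes (NFA construction)
Operation: complement -> Closed

1


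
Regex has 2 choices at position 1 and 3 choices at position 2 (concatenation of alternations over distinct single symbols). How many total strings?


First group: 2 alternatives
Second group: 3 alternatives
Concatenation: each choice from group 1 pairs with each from group 2
Total = 2 x 3 = 6

6


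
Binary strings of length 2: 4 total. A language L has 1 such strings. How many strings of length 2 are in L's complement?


Alphabet: {0,1}
String length: 2
Total strings of length 2 = 2^2 = 4
Strings in L = 1
Complement = total - |L|
= 4 - 1
= 3

3


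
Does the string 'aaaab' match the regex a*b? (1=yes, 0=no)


Pattern: a*b
String: 'aaaab'
Pattern requires: zero or more 'a's followed by exactly one 'b'
Found 4 leading 'a's
Remaining: 'b'
Remaining is exactly 'b' -> match
Result: 1

1


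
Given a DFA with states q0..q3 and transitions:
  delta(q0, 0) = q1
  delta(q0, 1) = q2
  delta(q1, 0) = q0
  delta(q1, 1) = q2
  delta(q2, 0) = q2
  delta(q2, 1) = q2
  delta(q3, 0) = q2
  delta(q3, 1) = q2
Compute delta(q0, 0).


Looking up transition function:
delta(q0, 0) in the table
Row: q0, Column: 0
Result: q1

q1


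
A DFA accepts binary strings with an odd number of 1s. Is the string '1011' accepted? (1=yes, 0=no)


DFA has 2 states: q_even (start, accept=no) and q_odd
Processing string '1011' character by character:
  Position 0: read '1', 1-count=1 -> q_odd
  Position 1: read '0', 1-count=1 -> q_odd (no change)
  Position 2: read '1', 1-count=2 -> q_even
  Position 3: read '1', 1-count=3 -> q_odd
Final state: q_odd, total 1s = 3 (odd); the DFA requires an odd count -> accept

1


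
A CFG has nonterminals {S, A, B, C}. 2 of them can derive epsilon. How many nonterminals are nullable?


Nonterminals: {S, A, B, C}
A nonterminal is nullable if it can derive epsilon
Counting nullable nonterminals: 2
Total nullable = 2

2


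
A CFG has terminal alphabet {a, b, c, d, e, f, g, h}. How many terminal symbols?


Terminal symbols: a, b, c, d, e, f, g, h
Counting each: a (#1), b (#2), c (#3), d (#4), e (#5), f (#6), g (#7), h (#8)
Total = 8

8


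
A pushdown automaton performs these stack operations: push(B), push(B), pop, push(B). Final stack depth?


Tracing stack operations:
  push(B) -> stack = [B], depth=1
  push(B) -> stack = [B,B], depth=2
  pop -> removed B, stack = [B], depth=1
  push(B) -> stack = [B,B], depth=2
Final depth = 2

2


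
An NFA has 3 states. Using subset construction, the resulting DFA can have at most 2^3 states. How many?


NFA has 3 states
Subset construction: each DFA state = subset of NFA states
Maximum subsets = 2^3
2^3 = 8

8


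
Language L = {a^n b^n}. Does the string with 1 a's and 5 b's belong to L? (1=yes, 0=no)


Language requires equal numbers of a's and b's
PDA pushes for each 'a', pops for each 'b'
Number of a's = 1
Number of b's = 5
1 != 5 -> Reject

0


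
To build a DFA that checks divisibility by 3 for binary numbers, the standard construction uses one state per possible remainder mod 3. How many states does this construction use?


Divisibility by 3 is tracked via the remainder mod 3: 0, 1, ..., 2
The construction assigns one state to each remainder
Number of remainders = 3

3


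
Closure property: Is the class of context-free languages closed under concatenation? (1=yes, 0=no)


CFL closure properties:
  Closed under: union, concatenation, Kleene star
  NOT closed under: intersection, complement
Operation 'concatenation' is in closed list -> Yes (closed)

1


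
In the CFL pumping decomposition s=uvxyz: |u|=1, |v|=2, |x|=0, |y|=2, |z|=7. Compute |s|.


|s| = |u| + |v| + |x| + |y| + |z|
= 1 + 2 + 0 + 2 + 7
= 3 + 0 + 9
= 3 + 9
= 12

12


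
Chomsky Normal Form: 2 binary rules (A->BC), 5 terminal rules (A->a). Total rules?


CNF allows two rule forms:
  A -> BC (binary): 2 rules
  A -> a (terminal): 5 rules
Total = 2 + 5 = 7

7


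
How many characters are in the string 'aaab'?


String: 'aaab'
Counting characters:
  'a' appears 3 time(s)
  'b' appears 1 time(s)
Total length = 3 + 1 = 4

4


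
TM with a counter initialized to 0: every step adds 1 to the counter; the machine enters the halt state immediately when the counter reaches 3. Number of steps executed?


Counter starts at 0. Counting sequence:
  Step 1: counter = 1
  Step 2: counter = 2
  Step 3: counter = 3
Counter reached 3 -> halt
Total steps = 3

3


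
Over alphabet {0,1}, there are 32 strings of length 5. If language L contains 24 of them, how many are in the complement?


Alphabet: {0,1}
String length: 5
Total strings of length 5 = 2^5 = 32
Strings in L = 24
Complement = total - |L|
= 32 - 24
= 8

8


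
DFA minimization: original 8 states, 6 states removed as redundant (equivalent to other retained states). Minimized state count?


Original DFA: 8 states
Redundant states removed: 6
Minimized states = original - removed
= 8 - 6
= 2

2


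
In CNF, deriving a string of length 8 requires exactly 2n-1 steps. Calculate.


Chomsky Normal Form derivation:
String length n = 8
Each step either:
  - Splits a nonterminal into two (n-1 such steps)
  - Converts a nonterminal to terminal (n such steps)
Total = (n-1) + n = 2n - 1
= 2(8) - 1
= 16 - 1
= 15

15


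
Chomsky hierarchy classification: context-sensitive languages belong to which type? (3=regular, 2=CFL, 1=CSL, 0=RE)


Chomsky hierarchy levels:
  Type 3: Regular (DFA/NFA/regex)
  Type 2: Context-free (PDA)
  Type 1: Context-sensitive
  Type 0: Recursively enumerable (TM)
'context-sensitive' corresponds to Type 1

1


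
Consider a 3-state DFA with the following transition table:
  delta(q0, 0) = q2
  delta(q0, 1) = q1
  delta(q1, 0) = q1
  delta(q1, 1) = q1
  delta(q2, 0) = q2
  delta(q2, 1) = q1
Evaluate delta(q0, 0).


Looking up transition function:
delta(q0, 0) in the table
Row: q0, Column: 0
Result: q2

q2


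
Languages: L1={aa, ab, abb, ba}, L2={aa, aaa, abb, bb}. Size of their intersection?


L1 = {aa, ab, abb, ba}
L2 = {aa, aaa, abb, bb}
Checking each string in L1 against L2:
  'aa': in L2? Yes
  'ab': in L2? No
  'abb': in L2? Yes
  'ba': in L2? No
Intersection = {aa, abb}
|L1 ∩ L2| = 2

2


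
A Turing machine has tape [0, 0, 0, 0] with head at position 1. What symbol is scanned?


Tape: [0, 0, 0, 0]
Positions: 0 1 2 3
Values:    0 0 0 0
Head at position 1
tape[1] = 0

0


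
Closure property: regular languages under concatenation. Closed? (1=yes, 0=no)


Regular languages are closed under:
- Union (DFA product construction)
- Intersection (DFA product construction)
- Complement (swap accept/reject states)
- Concatenation (NFA construction)
- Kleene star (NFA construction)
concatenation is in this list
Therefore: closed

1


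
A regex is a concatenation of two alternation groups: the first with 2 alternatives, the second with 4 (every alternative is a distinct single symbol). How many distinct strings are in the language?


First group: 2 alternatives
Second group: 4 alternatives
Concatenation: each choice from group 1 pairs with each from group 2
Total = 2 x 4 = 8

8


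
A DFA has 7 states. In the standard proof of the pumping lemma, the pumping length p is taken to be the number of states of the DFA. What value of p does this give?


Pumping lemma for regular languages (standard proof):
Take p = |Q|, the number of DFA states.
Any string of length >= |Q| passes through |Q|+1 states while reading its first |Q| symbols,
so by pigeonhole some state repeats, giving the loop that can be pumped.
Here |Q| = 7
Therefore the proof uses p = 7

7


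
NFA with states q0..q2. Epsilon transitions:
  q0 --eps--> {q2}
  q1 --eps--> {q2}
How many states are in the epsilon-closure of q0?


Starting from q0
Initialize closure = {q0}
Follow epsilon from q0 -> add q2
Final closure: {q0, q2}
Size = 2

2


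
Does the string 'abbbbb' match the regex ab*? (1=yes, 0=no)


Pattern: ab*
String: 'abbbbb'
Pattern requires: exactly one 'a' followed by zero or more 'b's
First char is 'a' -> OK
Rest 'bbbbb': all b's? Yes
Result: 1

1


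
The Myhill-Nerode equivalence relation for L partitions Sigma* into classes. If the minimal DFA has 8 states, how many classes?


Myhill-Nerode theorem:
Number of equivalence classes = number of states in minimal DFA
Minimal DFA states = 8
Therefore equivalence classes = 8

8


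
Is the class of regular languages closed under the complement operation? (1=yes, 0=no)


Regular languages are closed under:
- Union (DFA product construction)
- Intersection (DFA product construction)
- Complement (swap accept/reject states)
- Concatenation (NFA construction)
- Kleene star (NFA construction)
complement is in this list
Therefore: closed

1


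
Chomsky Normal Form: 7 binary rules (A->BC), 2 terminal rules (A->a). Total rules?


CNF allows two rule forms:
  A -> BC (binary): 7 rules
  A -> a (terminal): 2 rules
Total = 7 + 2 = 9

9


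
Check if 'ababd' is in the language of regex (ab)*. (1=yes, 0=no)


Pattern: (ab)*
String: 'ababd'
Pattern requires: zero or more repetitions of 'ab'
Length 5 is odd -> cannot be (ab)* -> no match
Result: 0

0


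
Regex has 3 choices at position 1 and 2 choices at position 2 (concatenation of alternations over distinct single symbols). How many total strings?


First group: 3 alternatives
Second group: 2 alternatives
Concatenation: each choice from group 1 pairs with each from group 2
Total = 3 x 2 = 6

6


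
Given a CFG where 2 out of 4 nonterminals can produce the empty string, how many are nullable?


Nonterminals: {S, A, B, C}
A nonterminal is nullable if it can derive epsilon
Counting nullable nonterminals: 2
Total nullable = 2

2


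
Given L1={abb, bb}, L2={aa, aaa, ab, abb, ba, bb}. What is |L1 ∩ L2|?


L1 = {abb, bb}
L2 = {aa, aaa, ab, abb, ba, bb}
Checking each string in L1 against L2:
  'abb': in L2? Yes
  'bb': in L2? Yes
Intersection = {abb, bb}
|L1 ∩ L2| = 2

2


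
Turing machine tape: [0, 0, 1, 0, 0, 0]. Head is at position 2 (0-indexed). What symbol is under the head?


Tape: [0, 0, 1, 0, 0, 0]
Positions: 0 1 2 3 4 5
Values:    0 0 1 0 0 0
Head at position 2
tape[2] = 1

1


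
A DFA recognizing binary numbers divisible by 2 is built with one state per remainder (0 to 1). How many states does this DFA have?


Divisibility by 2 is tracked via the remainder mod 2: 0, 1, ..., 1
The construction assigns one state to each remainder
Number of remainders = 2

2


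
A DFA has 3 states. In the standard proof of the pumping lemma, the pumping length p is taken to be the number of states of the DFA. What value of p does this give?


Pumping lemma for regular languages (standard proof):
Take p = |Q|, the number of DFA states.
Any string of length >= |Q| passes through |Q|+1 states while reading its first |Q| symbols,
so by pigeonhole some state repeats, giving the loop that can be pumped.
Here |Q| = 3
Therefore the proof uses p = 3

3


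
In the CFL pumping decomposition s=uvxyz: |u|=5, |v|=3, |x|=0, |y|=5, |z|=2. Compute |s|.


|s| = |u| + |v| + |x| + |y| + |z|
= 5 + 3 + 0 + 5 + 2
= 8 + 0 + 7
= 8 + 7
= 15

15


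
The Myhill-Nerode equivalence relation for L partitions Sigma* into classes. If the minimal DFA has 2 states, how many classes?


Myhill-Nerode theorem:
Number of equivalence classes = number of states in minimal DFA
Minimal DFA states = 2
Therefore equivalence classes = 2

2


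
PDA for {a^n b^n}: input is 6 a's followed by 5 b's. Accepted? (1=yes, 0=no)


Language requires equal numbers of a's and b's
PDA pushes for each 'a', pops for each 'b'
Number of a's = 6
Number of b's = 5
6 != 5 -> Reject

0


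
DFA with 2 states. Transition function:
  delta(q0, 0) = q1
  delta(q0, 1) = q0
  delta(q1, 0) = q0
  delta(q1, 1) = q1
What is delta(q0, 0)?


Looking up transition function:
delta(q0, 0) in the table
Row: q0, Column: 0
Result: q1

q1


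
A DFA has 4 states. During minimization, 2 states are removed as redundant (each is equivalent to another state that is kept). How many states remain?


Original DFA: 4 states
Redundant states removed: 2
Minimized states = original - removed
= 4 - 2
= 2

2


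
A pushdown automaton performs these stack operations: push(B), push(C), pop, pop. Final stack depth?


Tracing stack operations:
  push(B) -> stack = [B], depth=1
  push(C) -> stack = [B,C], depth=2
  pop -> removed C, stack = [B], depth=1
  pop -> removed B, stack = [], depth=0
Final depth = 0

0


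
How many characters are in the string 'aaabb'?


String: 'aaabb'
Counting characters:
  'a' appears 3 time(s)
  'b' appears 2 time(s)
Total length = 3 + 2 = 5

5


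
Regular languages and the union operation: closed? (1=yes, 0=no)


Regular languages are closed under all standard operations:
- Union: Yes (product construction)
- Intersection: Yes (product construction)
- Complement: Yes (swap accept/reject)
- Concatenation: Yes (NFA construction)
Operation: union -> Closed

1


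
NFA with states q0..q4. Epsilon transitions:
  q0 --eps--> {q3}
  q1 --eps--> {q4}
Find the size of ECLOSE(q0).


Starting from q0
Initialize closure = {q0}
Follow epsilon from q0 -> add q3
Final closure: {q0, q3}
Size = 2

2


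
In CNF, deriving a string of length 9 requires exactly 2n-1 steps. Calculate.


Chomsky Normal Form derivation:
String length n = 9
Each step either:
  - Splits a nonterminal into two (n-1 such steps)
  - Converts a nonterminal to terminal (n such steps)
Total = (n-1) + n = 2n - 1
= 2(9) - 1
= 18 - 1
= 17

17


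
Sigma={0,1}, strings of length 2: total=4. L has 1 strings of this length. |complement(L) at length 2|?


Alphabet: {0,1}
String length: 2
Total strings of length 2 = 2^2 = 4
Strings in L = 1
Complement = total - |L|
= 4 - 1
= 3

3


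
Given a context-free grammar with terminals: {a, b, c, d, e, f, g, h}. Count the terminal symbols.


Terminal symbols: a, b, c, d, e, f, g, h
Counting each: a (#1), b (#2), c (#3), d (#4), e (#5), f (#6), g (#7), h (#8)
Total = 8

8


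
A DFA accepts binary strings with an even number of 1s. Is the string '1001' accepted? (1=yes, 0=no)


DFA has 2 states: q_even (start, accept=yes) and q_odd
Processing string '1001' character by character:
  Position 0: read '1', 1-count=1 -> q_odd
  Position 1: read '0', 1-count=1 -> q_odd (no change)
  Position 2: read '0', 1-count=1 -> q_odd (no change)
  Position 3: read '1', 1-count=2 -> q_even
Final state: q_even, total 1s = 2 (even); the DFA requires an even count -> accept

1


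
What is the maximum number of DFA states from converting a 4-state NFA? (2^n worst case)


NFA has 4 states
Subset construction: each DFA state = subset of NFA states
Maximum subsets = 2^4
2^4 = 16

16
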